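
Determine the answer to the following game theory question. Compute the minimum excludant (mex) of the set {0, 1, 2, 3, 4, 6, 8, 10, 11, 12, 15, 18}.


Set = {0, 1, 2, 3, 4, 6, 8, 10, 11, 12, 15, 18}
0 is in the set.
1 is in the set.
2 is in the set.
3 is in the set.
4 is in the set.
5 is NOT in the set. This is the mex.
mex = 5

5


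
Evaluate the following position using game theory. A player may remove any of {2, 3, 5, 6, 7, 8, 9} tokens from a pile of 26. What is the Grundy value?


The subtraction set is S = {2, 3, 5, 6, 7, 8, 9}.
G(k) = mex{ G(k - s) : s in S, s <= k }. We compute iteratively: G(0) = 0.
G(1) = mex({}) = 0
G(2) = mex({0}) = 1
G(3) = mex({0}) = 1
G(4) = mex({0, 1}) = 2
G(5) = mex({0, 1}) = 2
G(6) = mex({0, 1, 2}) = 3
G(7) = mex({0, 1, 2}) = 3
G(8) = mex({0, 1, 2, 3}) = 4
G(9) = mex({0, 1, 2, 3}) = 4
G(10) = mex({0, 1, 2, 3, 4}) = 5
G(11) = mex({1, 2, 3, 4}) = 0
G(12) = mex({1, 2, 3, 4, 5}) = 0
G(13) = mex({0, 2, 3, 4, 5}) = 1
G(14) = mex({0, 2, 3, 4}) = 1
G(15) = mex({0, 1, 3, 4, 5}) = 2
G(16) = mex({0, 1, 3, 4, 5}) = 2
G(17) = mex({0, 1, 2, 4, 5}) = 3
G(18) = mex({0, 1, 2, 4, 5}) = 3
G(19) = mex({0, 1, 2, 3, 5}) = 4
Observe that G(11)..G(19) = 0, 0, 1, 1, 2, 2, 3, 3, 4 repeats G(0)..G(8) = 0, 0, 1, 1, 2, 2, 3, 3, 4.
For k >= max(S) = 9, G(k) is determined by the previous 9 values G(k-9)..G(k-1); a window of 9 consecutive values has recurred shifted by 11, so by induction G(k + 11) = G(k) for all k >= 0: the sequence is periodic from the start with period 11.
One period: G(0..10) = 0, 0, 1, 1, 2, 2, 3, 3, 4, 4, 5.
26 mod 11 = 4, so G(26) = G(4) = 2.

2


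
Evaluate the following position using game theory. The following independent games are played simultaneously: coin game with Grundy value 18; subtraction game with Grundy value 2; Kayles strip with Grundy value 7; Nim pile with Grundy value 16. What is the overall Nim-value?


By the Sprague-Grundy theorem, the Grundy value of a sum of games is the XOR of individual Grundy values.
coin game: Grundy value = 18. Running XOR: 0 XOR 18 = 18
subtraction game: Grundy value = 2. Running XOR: 18 XOR 2 = 16
Kayles strip: Grundy value = 7. Running XOR: 16 XOR 7 = 23
Nim pile: Grundy value = 16. Running XOR: 23 XOR 16 = 7
The combined Grundy value is 7.

7


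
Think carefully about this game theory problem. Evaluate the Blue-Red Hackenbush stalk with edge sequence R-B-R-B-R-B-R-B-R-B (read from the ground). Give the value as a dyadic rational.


Edges (from ground): R-B-R-B-R-B-R-B-R-B
By Berlekamp's sign-expansion rule, a Blue-Red Hackenbush stalk has the value of the surreal number whose sign sequence is the edge sequence with B -> + and R -> -.
Sign sequence: -+-+-+-+-+
Trace the sign expansion in the surreal number tree, starting from 0:
Edge 1: R (sign -) -> bounds (-inf, 0), value = -1
Edge 2: B (sign +) -> bounds (-1, 0), value = -1/2
Edge 3: R (sign -) -> bounds (-1, -1/2), value = -3/4
Edge 4: B (sign +) -> bounds (-3/4, -1/2), value = -5/8
Edge 5: R (sign -) -> bounds (-3/4, -5/8), value = -11/16
Edge 6: B (sign +) -> bounds (-11/16, -5/8), value = -21/32
Edge 7: R (sign -) -> bounds (-11/16, -21/32), value = -43/64
Edge 8: B (sign +) -> bounds (-43/64, -21/32), value = -85/128
Edge 9: R (sign -) -> bounds (-43/64, -85/128), value = -171/256
Edge 10: B (sign +) -> bounds (-171/256, -85/128), value = -341/512
Game value = -341/512

-341/512


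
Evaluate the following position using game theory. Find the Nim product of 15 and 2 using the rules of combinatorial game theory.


Nim multiplication is bilinear over XOR: (u XOR v) * w = (u*w) XOR (v*w).
So we split each operand into its bit components and XOR the pairwise Nim products.
15 = 1 + 2 + 4 + 8 (as XOR of powers of 2).
2 = 2 (as XOR of powers of 2).
Using the standard Nim-product table on single bits:
  2*2 = 3,   2*4 = 8,   2*8 = 12,
  4*4 = 6,   4*8 = 11,  8*8 = 13,
and  1*x = x (identity), k*l = l*k (commutative).
Pairwise Nim products:
  1 * 2 = 2
  2 * 2 = 3
  4 * 2 = 8
  8 * 2 = 12
XOR them: 2 XOR 3 XOR 8 XOR 12 = 5.
Result: 15 * 2 = 5 (in Nim).

5


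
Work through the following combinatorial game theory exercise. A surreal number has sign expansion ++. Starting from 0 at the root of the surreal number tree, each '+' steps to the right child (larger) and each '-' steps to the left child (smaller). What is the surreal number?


Sign expansion: ++
Rule: track bounds (lo, hi), initially (-inf, +inf). On '+', the current value becomes lo and we move to the simplest number in (value, hi): value + 1 if hi = +inf, otherwise the midpoint (value + hi)/2. On '-', the current value becomes hi and we move to value - 1 if lo = -inf, otherwise the midpoint (lo + value)/2.
Start at 0.
Step 1: sign = +, move right. Bounds: (0, +inf). Value = 1
Step 2: sign = +, move right. Bounds: (1, +inf). Value = 2
The surreal number with sign expansion ++ is 2.

2


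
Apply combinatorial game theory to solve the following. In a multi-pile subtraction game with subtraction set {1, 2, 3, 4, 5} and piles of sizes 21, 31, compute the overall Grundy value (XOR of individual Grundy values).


Subtraction set: {1, 2, 3, 4, 5}
For this subtraction set, G(n) = n mod 6 (period = max + 1 = 6).
Pile 1 (size 21): G(21) = 21 mod 6 = 3
Pile 2 (size 31): G(31) = 31 mod 6 = 1
Total Grundy value = XOR of all: 3 XOR 1 = 2

2


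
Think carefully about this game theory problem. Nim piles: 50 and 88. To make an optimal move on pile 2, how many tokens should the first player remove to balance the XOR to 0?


Piles: 50 and 88
Current XOR: 50 XOR 88 = 106 (non-zero, so this is an N-position).
To make the XOR zero, we need to find a move that balances the piles.
For pile 2 (size 88): target = 88 XOR 106 = 50
We reduce pile 2 from 88 to 50.
Tokens removed: 88 - 50 = 38
Verification: 50 XOR 50 = 0

38


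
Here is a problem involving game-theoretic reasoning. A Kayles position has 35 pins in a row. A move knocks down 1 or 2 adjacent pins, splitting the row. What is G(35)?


Kayles: a move removes 1 or 2 adjacent pins from a contiguous row.
Removing pins from a row of k leaves two independent rows (a, b) with a + b = k - 1 (one pin) or a + b = k - 2 (two pins); an end removal gives a = 0.
By Sprague-Grundy, G(k) = mex{ G(a) XOR G(b) } over all these splits. G(0) = 0.
G(1): splits (0,0):0^0=0 -> mex({0}) = 1
G(2): splits (0,1):0^1=1 (0,0):0^0=0 -> mex({0, 1}) = 2
G(3): splits (0,2):0^2=2 (1,1):1^1=0 (0,1):0^1=1 -> mex({0, 1, 2}) = 3
G(4): splits (0,3):0^3=3 (1,2):1^2=3 (0,2):0^2=2 (1,1):1^1=0 -> mex({0, 2, 3}) = 1
G(5): splits (0,4):0^1=1 (1,3):1^3=2 (2,2):2^2=0 (0,3):0^3=3 (1,2):1^2=3 -> mex({0, 1, 2, 3}) = 4
G(6) = mex({0, 1, 2, 4}) = 3
G(7) = mex({0, 1, 3, 4, 5}) = 2
G(8) = mex({0, 2, 3, 5, 6}) = 1
G(9) = mex({0, 1, 2, 3, 6, 7}) = 4
G(10) = mex({0, 1, 3, 4, 5, 7}) = 2
G(11) = mex({0, 1, 2, 3, 4, 5}) = 6
G(12) = mex({0, 1, 2, 3, 5, 6, 7}) = 4
G(13) = mex({0, 2, 3, 4, 6, 7}) = 1
G(14) = mex({0, 1, 4, 5, 6, 7}) = 2
G(15) = mex({0, 1, 2, 3, 4, 5, 6}) = 7
G(16) = mex({0, 2, 3, 5, 6, 7}) = 1
G(17) = mex({0, 1, 2, 3, 5, 6, 7}) = 4
G(18) = mex({0, 1, 2, 4, 5, 6}) = 3
G(19) = mex({0, 1, 3, 4, 5, 7}) = 2
G(20) = mex({0, 2, 3, 4, 5, 6, 7}) = 1
G(21) = mex({0, 1, 2, 3, 5, 6, 7}) = 4
G(22) = mex({0, 1, 2, 3, 4, 5, 7}) = 6
G(23) = mex({0, 1, 2, 3, 4, 5, 6}) = 7
G(24) = mex({0, 1, 2, 3, 5, 6, 7}) = 4
G(25) = mex({0, 2, 3, 4, 6, 7}) = 1
G(26) = mex({0, 1, 3, 4, 5, 6, 7}) = 2
G(27) = mex({0, 1, 2, 3, 4, 5, 6, 7}) = 8
G(28) = mex({0, 1, 2, 3, 4, 6, 7, 8}) = 5
G(29) = mex({0, 1, 2, 3, 5, 6, 7, 8, 9}) = 4
G(30) = mex({0, 1, 2, 3, 4, 5, 6, 9, 10}) = 7
G(31) = mex({0, 1, 3, 4, 5, 7, 10, 11}) = 2
G(32) = mex({0, 2, 3, 4, 5, 6, 7, 9, 11}) = 1
G(33) = mex({0, 1, 2, 3, 4, 5, 6, 7, 9, 12}) = 8
G(34) = mex({0, 1, 2, 3, 4, 5, 7, 8, 11, 12}) = 6
G(35) = mex({0, 1, 2, 3, 4, 5, 6, 8, 9, 10, 11}) = 7
Therefore G(35) = 7.

7


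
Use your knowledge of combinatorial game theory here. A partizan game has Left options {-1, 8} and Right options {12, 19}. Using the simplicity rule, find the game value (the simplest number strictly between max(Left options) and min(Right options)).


Left options: {-1, 8}, max = 8
Right options: {12, 19}, min = 12
All options are numbers and max(Left) < min(Right), so by the simplicity theorem the value is the simplest (earliest-born) number strictly between 8 and 12.
Integers 9 through 11 all lie strictly between 8 and 12.
Among integers, the simplest (lowest birthday = smallest |n|; 0 is born on day 0, +-n on day n) is 9.
No non-integer in the interval can be simpler: if x is a non-integer in the interval, then floor(x) or ceil(x) also lies in the interval (the interval contains an integer), and both are proper prefixes of x's sign expansion, i.e. born earlier. So the game value is 9.
Game value = 9

9


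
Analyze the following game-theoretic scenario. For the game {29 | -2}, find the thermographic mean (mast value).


Game = {29 | -2}, a switch {a | b} with numbers a > b.
Its thermograph has left wall a - t and right wall b + t, which meet at t = (a - b)/2, where both equal (a + b)/2. So the mast (mean value) is at (a + b)/2.
Mean = (29 + (-2))/2 = 27/2 = 27/2

27/2


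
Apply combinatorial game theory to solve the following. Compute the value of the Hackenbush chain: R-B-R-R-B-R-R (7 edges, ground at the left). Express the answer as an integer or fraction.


Edges (from ground): R-B-R-R-B-R-R
By Berlekamp's sign-expansion rule, a Blue-Red Hackenbush stalk has the value of the surreal number whose sign sequence is the edge sequence with B -> + and R -> -.
Sign sequence: -+--+--
Trace the sign expansion in the surreal number tree, starting from 0:
Edge 1: R (sign -) -> bounds (-inf, 0), value = -1
Edge 2: B (sign +) -> bounds (-1, 0), value = -1/2
Edge 3: R (sign -) -> bounds (-1, -1/2), value = -3/4
Edge 4: R (sign -) -> bounds (-1, -3/4), value = -7/8
Edge 5: B (sign +) -> bounds (-7/8, -3/4), value = -13/16
Edge 6: R (sign -) -> bounds (-7/8, -13/16), value = -27/32
Edge 7: R (sign -) -> bounds (-7/8, -27/32), value = -55/64
Game value = -55/64

-55/64


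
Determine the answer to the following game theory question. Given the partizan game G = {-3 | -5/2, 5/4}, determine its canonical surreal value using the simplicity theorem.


Left options: {-3}, max = -3
Right options: {-5/2, 5/4}, min = -5/2
All options are numbers and max(Left) < min(Right), so by the simplicity theorem the value is the simplest (earliest-born) number strictly between -3 and -5/2.
No integer lies strictly between -3 and -5/2, so the value is the dyadic rational m/2^k in the interval with the smallest k (then m odd); search k = 1, 2, ...:
Denominator 2: no odd multiple of 1/2 lies strictly between -3 and -5/2.
Denominator 4: -11/4 lies strictly between -3 and -5/2 -- found.
The simplest number in the interval is -11/4.
Game value = -11/4

-11/4


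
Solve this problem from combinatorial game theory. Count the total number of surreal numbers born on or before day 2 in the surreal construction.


Day 0: {|} = 0 is born. Count = 1.
Day n: the number of surreal numbers born by day n is 2^(n+1) - 1.
By day 0: 2^1 - 1 = 1
By day 1: 2^2 - 1 = 3
By day 2: 2^3 - 1 = 7
By day 2: 7 surreal numbers.

7


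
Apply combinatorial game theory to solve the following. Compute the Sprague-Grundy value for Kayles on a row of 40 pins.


Kayles: a move removes 1 or 2 adjacent pins from a contiguous row.
Removing pins from a row of k leaves two independent rows (a, b) with a + b = k - 1 (one pin) or a + b = k - 2 (two pins); an end removal gives a = 0.
By Sprague-Grundy, G(k) = mex{ G(a) XOR G(b) } over all these splits. G(0) = 0.
G(1): splits (0,0):0^0=0 -> mex({0}) = 1
G(2): splits (0,1):0^1=1 (0,0):0^0=0 -> mex({0, 1}) = 2
G(3): splits (0,2):0^2=2 (1,1):1^1=0 (0,1):0^1=1 -> mex({0, 1, 2}) = 3
G(4): splits (0,3):0^3=3 (1,2):1^2=3 (0,2):0^2=2 (1,1):1^1=0 -> mex({0, 2, 3}) = 1
G(5): splits (0,4):0^1=1 (1,3):1^3=2 (2,2):2^2=0 (0,3):0^3=3 (1,2):1^2=3 -> mex({0, 1, 2, 3}) = 4
G(6) = mex({0, 1, 2, 4}) = 3
G(7) = mex({0, 1, 3, 4, 5}) = 2
G(8) = mex({0, 2, 3, 5, 6}) = 1
G(9) = mex({0, 1, 2, 3, 6, 7}) = 4
G(10) = mex({0, 1, 3, 4, 5, 7}) = 2
G(11) = mex({0, 1, 2, 3, 4, 5}) = 6
G(12) = mex({0, 1, 2, 3, 5, 6, 7}) = 4
G(13) = mex({0, 2, 3, 4, 6, 7}) = 1
G(14) = mex({0, 1, 4, 5, 6, 7}) = 2
G(15) = mex({0, 1, 2, 3, 4, 5, 6}) = 7
G(16) = mex({0, 2, 3, 5, 6, 7}) = 1
G(17) = mex({0, 1, 2, 3, 5, 6, 7}) = 4
G(18) = mex({0, 1, 2, 4, 5, 6}) = 3
G(19) = mex({0, 1, 3, 4, 5, 7}) = 2
G(20) = mex({0, 2, 3, 4, 5, 6, 7}) = 1
G(21) = mex({0, 1, 2, 3, 5, 6, 7}) = 4
G(22) = mex({0, 1, 2, 3, 4, 5, 7}) = 6
G(23) = mex({0, 1, 2, 3, 4, 5, 6}) = 7
G(24) = mex({0, 1, 2, 3, 5, 6, 7}) = 4
G(25) = mex({0, 2, 3, 4, 6, 7}) = 1
G(26) = mex({0, 1, 3, 4, 5, 6, 7}) = 2
G(27) = mex({0, 1, 2, 3, 4, 5, 6, 7}) = 8
G(28) = mex({0, 1, 2, 3, 4, 6, 7, 8}) = 5
G(29) = mex({0, 1, 2, 3, 5, 6, 7, 8, 9}) = 4
G(30) = mex({0, 1, 2, 3, 4, 5, 6, 9, 10}) = 7
G(31) = mex({0, 1, 3, 4, 5, 7, 10, 11}) = 2
G(32) = mex({0, 2, 3, 4, 5, 6, 7, 9, 11}) = 1
G(33) = mex({0, 1, 2, 3, 4, 5, 6, 7, 9, 12}) = 8
G(34) = mex({0, 1, 2, 3, 4, 5, 7, 8, 11, 12}) = 6
G(35) = mex({0, 1, 2, 3, 4, 5, 6, 8, 9, 10, 11}) = 7
G(36) = mex({0, 1, 2, 3, 5, 6, 7, 9, 10}) = 4
G(37) = mex({0, 2, 3, 4, 6, 7, 9, 10, 11, 12}) = 1
G(38) = mex({0, 1, 3, 4, 5, 6, 7, 9, 10, 11, 12}) = 2
G(39) = mex({0, 1, 2, 4, 5, 6, 7, 9, 10, 12, 14}) = 3
G(40) = mex({0, 2, 3, 4, 6, 7, 11, 12, 14}) = 1
Therefore G(40) = 1.

1


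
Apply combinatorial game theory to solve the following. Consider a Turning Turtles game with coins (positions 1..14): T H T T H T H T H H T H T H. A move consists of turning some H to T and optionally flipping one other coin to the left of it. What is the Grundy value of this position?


Coins: T H T T H T H T H H T H T H
Key fact: a single head at position k behaves exactly like a Nim heap of size k (turning it to T and optionally flipping a coin at j < k corresponds to moving the heap from k to j, or to 0), and heads combine as a disjunctive sum (two heads at the same place would cancel, matching j XOR j = 0). So the Nim-value is the XOR of the 1-indexed positions of the heads.
Face-up positions (1-indexed): [2, 5, 7, 9, 10, 12, 14]
XOR 0 with 2: 0 XOR 2 = 2
XOR 2 with 5: 2 XOR 5 = 7
XOR 7 with 7: 7 XOR 7 = 0
XOR 0 with 9: 0 XOR 9 = 9
XOR 9 with 10: 9 XOR 10 = 3
XOR 3 with 12: 3 XOR 12 = 15
XOR 15 with 14: 15 XOR 14 = 1
Nim-value = 1

1


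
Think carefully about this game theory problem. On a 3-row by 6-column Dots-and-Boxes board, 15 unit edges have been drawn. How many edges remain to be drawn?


Grid: 3 x 6 boxes, i.e. 4 rows and 7 columns of dots.
Horizontal edges: (rows + 1) * cols = 4 * 6 = 24
Vertical edges: rows * (cols + 1) = 3 * 7 = 21
Total edges: 24 + 21 = 45
Edges drawn: 15
Remaining: 45 - 15 = 30

30


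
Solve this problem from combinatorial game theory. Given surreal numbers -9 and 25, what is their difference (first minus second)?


x = -9, y = 25
x - y = -9 - 25 = -34

-34


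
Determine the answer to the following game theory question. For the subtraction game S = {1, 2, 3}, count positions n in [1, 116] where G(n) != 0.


Subtraction set S = {1, 2, 3}, so G(n) = n mod 4.
G(n) = 0 when n is a multiple of 4.
Multiples of 4 in [1, 116]: 29
N-positions (nonzero Grundy) = 116 - 29 = 87

87


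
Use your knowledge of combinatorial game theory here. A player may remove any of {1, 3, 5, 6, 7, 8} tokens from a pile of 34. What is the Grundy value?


The subtraction set is S = {1, 3, 5, 6, 7, 8}.
G(k) = mex{ G(k - s) : s in S, s <= k }. We compute iteratively: G(0) = 0.
G(1) = mex({0}) = 1
G(2) = mex({1}) = 0
G(3) = mex({0}) = 1
G(4) = mex({1}) = 0
G(5) = mex({0}) = 1
G(6) = mex({0, 1}) = 2
G(7) = mex({0, 1, 2}) = 3
G(8) = mex({0, 1, 3}) = 2
G(9) = mex({0, 1, 2}) = 3
G(10) = mex({0, 1, 3}) = 2
G(11) = mex({0, 1, 2}) = 3
G(12) = mex({0, 1, 2, 3}) = 4
G(13) = mex({1, 2, 3, 4}) = 0
G(14) = mex({0, 2, 3}) = 1
G(15) = mex({1, 2, 3, 4}) = 0
G(16) = mex({0, 2, 3}) = 1
G(17) = mex({1, 2, 3, 4}) = 0
G(18) = mex({0, 2, 3, 4}) = 1
G(19) = mex({0, 1, 3, 4}) = 2
G(20) = mex({0, 1, 2, 4}) = 3
Observe that G(13)..G(20) = 0, 1, 0, 1, 0, 1, 2, 3 repeats G(0)..G(7) = 0, 1, 0, 1, 0, 1, 2, 3.
For k >= max(S) = 8, G(k) is determined by the previous 8 values G(k-8)..G(k-1); a window of 8 consecutive values has recurred shifted by 13, so by induction G(k + 13) = G(k) for all k >= 0: the sequence is periodic from the start with period 13.
One period: G(0..12) = 0, 1, 0, 1, 0, 1, 2, 3, 2, 3, 2, 3, 4.
34 mod 13 = 8, so G(34) = G(8) = 2.

2


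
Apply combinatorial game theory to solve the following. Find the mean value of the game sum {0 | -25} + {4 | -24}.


G1 = {0 | -25}, G2 = {4 | -24}
Each is a switch {a | b} with numbers a > b; its mean value is (a + b)/2, and mean value is additive over game sums: m(G1 + G2) = m(G1) + m(G2).
Mean of G1 = (0 + (-25))/2 = -25/2 = -25/2
Mean of G2 = (4 + (-24))/2 = -20/2 = -10
Mean of G1 + G2 = -25/2 + -10 = -45/2

-45/2


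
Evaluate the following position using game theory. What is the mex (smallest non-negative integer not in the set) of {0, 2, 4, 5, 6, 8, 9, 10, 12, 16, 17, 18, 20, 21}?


Set = {0, 2, 4, 5, 6, 8, 9, 10, 12, 16, 17, 18, 20, 21}
0 is in the set.
1 is NOT in the set. This is the mex.
mex = 1

1


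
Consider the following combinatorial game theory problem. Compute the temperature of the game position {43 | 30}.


The game is {43 | 30}, a switch {a | b} with numbers a > b.
Cooling {a | b} by t gives {a - t | b + t}, which stops being hot when a - t = b + t, i.e. at t = (a - b)/2. So the temperature of a switch is (a - b)/2.
Temperature = (Left option - Right option) / 2
= (43 - (30)) / 2
= 13 / 2
= 13/2

13/2


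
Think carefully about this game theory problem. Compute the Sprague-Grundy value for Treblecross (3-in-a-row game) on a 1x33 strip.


Treblecross: place X on empty cells; 3-in-a-row wins.
Playing within two cells of an existing X lets the opponent win at once, so sensible play treats the cells i-2..i+2 around each X as dead. The player left with no safe cell loses, so this is a normal-play take-away game on strips of safe cells.
Placing X at cell i (0-indexed) of a strip of k safe cells leaves independent strips of sizes max(0, i-2) and max(0, k-i-3). Hence G(k) = mex{ G(max(0,i-2)) XOR G(max(0,k-i-3)) : 0 <= i < k }, with G(0) = 0.
G(1): splits (0,0):0^0=0 -> mex({0}) = 1
G(2): splits (0,0):0^0=0 -> mex({0}) = 1
G(3): splits (0,0):0^0=0 -> mex({0}) = 1
G(4): splits (0,1):0^1=1 (0,0):0^0=0 -> mex({0, 1}) = 2
G(5): splits (0,2):0^1=1 (0,1):0^1=1 (0,0):0^0=0 -> mex({0, 1}) = 2
G(6) = mex({1}) = 0
G(7) = mex({0, 1, 2}) = 3
G(8) = mex({0, 1, 2}) = 3
G(9) = mex({0, 2}) = 1
G(10) = mex({0, 2, 3}) = 1
G(11) = mex({0, 3}) = 1
G(12) = mex({1, 3}) = 0
G(13) = mex({0, 1, 2, 3}) = 4
G(14) = mex({0, 1, 2}) = 3
G(15) = mex({0, 1, 2}) = 3
G(16) = mex({0, 1, 2, 4}) = 3
G(17) = mex({0, 1, 3, 4}) = 2
G(18) = mex({0, 1, 3, 4}) = 2
G(19) = mex({0, 1, 3, 5}) = 2
G(20) = mex({0, 1, 2, 3, 5}) = 4
G(21) = mex({0, 1, 2, 3, 5}) = 4
G(22) = mex({1, 2, 6}) = 0
G(23) = mex({0, 1, 2, 3, 4, 6}) = 5
G(24) = mex({0, 1, 2, 3, 4}) = 5
G(25) = mex({0, 1, 3, 4, 7}) = 2
G(26) = mex({0, 1, 3, 4, 5, 7}) = 2
G(27) = mex({0, 1, 3, 5}) = 2
G(28) = mex({0, 1, 2, 5}) = 3
G(29) = mex({0, 1, 2, 4, 5, 6}) = 3
G(30) = mex({1, 2, 4, 6}) = 0
G(31) = mex({0, 1, 2, 3, 4, 6}) = 5
G(32) = mex({1, 2, 3, 4, 7}) = 0
G(33) = mex({0, 3, 7}) = 1
Therefore G(33) = 1.

1


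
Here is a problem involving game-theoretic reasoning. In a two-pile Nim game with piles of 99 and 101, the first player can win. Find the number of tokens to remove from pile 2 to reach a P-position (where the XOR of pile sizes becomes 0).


Piles: 99 and 101
Current XOR: 99 XOR 101 = 6 (non-zero, so this is an N-position).
To make the XOR zero, we need to find a move that balances the piles.
For pile 2 (size 101): target = 101 XOR 6 = 99
We reduce pile 2 from 101 to 99.
Tokens removed: 101 - 99 = 2
Verification: 99 XOR 99 = 0

2


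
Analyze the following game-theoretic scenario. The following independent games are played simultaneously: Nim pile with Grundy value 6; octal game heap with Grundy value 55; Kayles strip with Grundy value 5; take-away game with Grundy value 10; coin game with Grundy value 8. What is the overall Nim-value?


By the Sprague-Grundy theorem, the Grundy value of a sum of games is the XOR of individual Grundy values.
Nim pile: Grundy value = 6. Running XOR: 0 XOR 6 = 6
octal game heap: Grundy value = 55. Running XOR: 6 XOR 55 = 49
Kayles strip: Grundy value = 5. Running XOR: 49 XOR 5 = 52
take-away game: Grundy value = 10. Running XOR: 52 XOR 10 = 62
coin game: Grundy value = 8. Running XOR: 62 XOR 8 = 54
The combined Grundy value is 54.

54


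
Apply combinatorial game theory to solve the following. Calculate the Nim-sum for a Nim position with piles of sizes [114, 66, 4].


We need the XOR (exclusive or) of all pile sizes.
After XOR-ing pile 1 (size 114): 0 XOR 114 = 114
After XOR-ing pile 2 (size 66): 114 XOR 66 = 48
After XOR-ing pile 3 (size 4): 48 XOR 4 = 52
The Nim-value of this position is 52.

52


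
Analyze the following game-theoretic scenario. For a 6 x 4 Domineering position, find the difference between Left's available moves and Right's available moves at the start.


Board is 6 x 4 (rows x cols).
Left (vertical) placements: (rows-1) * cols = 5 * 4 = 20
Right (horizontal) placements: rows * (cols-1) = 6 * 3 = 18
Advantage = Left - Right = 20 - 18 = 2

2


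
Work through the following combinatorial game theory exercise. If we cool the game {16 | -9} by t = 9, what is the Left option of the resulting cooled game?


Original game: {16 | -9} (a switch {a | b} with a > b).
Cooling by t (for t below the temperature (a - b)/2 = 25/2) taxes each move by t: {a | b} cooled by t is {a - t | b + t}.
Cooling amount: t = 9
Cooled Left option: 16 - 9 = 7
Cooled Right option: -9 + 9 = 0
Cooled game: {7 | 0}
Left option = 7

7


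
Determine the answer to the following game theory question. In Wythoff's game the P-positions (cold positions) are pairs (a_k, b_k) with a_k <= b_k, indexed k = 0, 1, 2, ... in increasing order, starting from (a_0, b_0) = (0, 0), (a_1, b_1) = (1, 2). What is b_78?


By Wythoff's theorem, a_k = floor(k * phi) and b_k = floor(k * phi^2) = a_k + k, where phi = (1 + sqrt(5))/2 is the golden ratio.
phi = (1 + sqrt(5))/2 = 1.618034
phi^2 = phi + 1 = 2.618034
k = 78
k * phi^2 = 78 * 2.618034 = 204.206651
b_78 = floor(k * phi^2) = 204 (check: a_78 + k = 126 + 78 = 204)

204


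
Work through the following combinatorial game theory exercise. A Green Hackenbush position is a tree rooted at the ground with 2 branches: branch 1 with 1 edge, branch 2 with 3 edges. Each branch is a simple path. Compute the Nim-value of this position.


The tree has 2 branches from the ground vertex.
In Green Hackenbush, the Nim-value of a simple path of length k is k.
Branch 1: length 1, Nim-value = 1
Branch 2: length 3, Nim-value = 3
Total Nim-value = XOR of all branch values:
0 XOR 1 = 1
1 XOR 3 = 2
Nim-value of the tree = 2

2


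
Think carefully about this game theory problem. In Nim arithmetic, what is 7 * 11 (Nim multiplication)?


Nim multiplication is bilinear over XOR: (u XOR v) * w = (u*w) XOR (v*w).
So we split each operand into its bit components and XOR the pairwise Nim products.
7 = 1 + 2 + 4 (as XOR of powers of 2).
11 = 1 + 2 + 8 (as XOR of powers of 2).
Using the standard Nim-product table on single bits:
  2*2 = 3,   2*4 = 8,   2*8 = 12,
  4*4 = 6,   4*8 = 11,  8*8 = 13,
and  1*x = x (identity), k*l = l*k (commutative).
Pairwise Nim products:
  1 * 1 = 1
  1 * 2 = 2
  1 * 8 = 8
  2 * 1 = 2
  2 * 2 = 3
  2 * 8 = 12
  4 * 1 = 4
  4 * 2 = 8
  4 * 8 = 11
XOR them: 1 XOR 2 XOR 8 XOR 2 XOR 3 XOR 12 XOR 4 XOR 8 XOR 11 = 1.
Result: 7 * 11 = 1 (in Nim).

1


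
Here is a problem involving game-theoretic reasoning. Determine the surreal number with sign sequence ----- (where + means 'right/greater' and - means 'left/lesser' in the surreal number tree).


Sign expansion: -----
Rule: track bounds (lo, hi), initially (-inf, +inf). On '+', the current value becomes lo and we move to the simplest number in (value, hi): value + 1 if hi = +inf, otherwise the midpoint (value + hi)/2. On '-', the current value becomes hi and we move to value - 1 if lo = -inf, otherwise the midpoint (lo + value)/2.
Start at 0.
Step 1: sign = -, move left. Bounds: (-inf, 0). Value = -1
Step 2: sign = -, move left. Bounds: (-inf, -1). Value = -2
Step 3: sign = -, move left. Bounds: (-inf, -2). Value = -3
Step 4: sign = -, move left. Bounds: (-inf, -3). Value = -4
Step 5: sign = -, move left. Bounds: (-inf, -4). Value = -5
The surreal number with sign expansion ----- is -5.

-5


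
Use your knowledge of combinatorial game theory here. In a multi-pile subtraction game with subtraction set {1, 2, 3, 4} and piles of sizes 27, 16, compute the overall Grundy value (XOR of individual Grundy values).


Subtraction set: {1, 2, 3, 4}
For this subtraction set, G(n) = n mod 5 (period = max + 1 = 5).
Pile 1 (size 27): G(27) = 27 mod 5 = 2
Pile 2 (size 16): G(16) = 16 mod 5 = 1
Total Grundy value = XOR of all: 2 XOR 1 = 3

3


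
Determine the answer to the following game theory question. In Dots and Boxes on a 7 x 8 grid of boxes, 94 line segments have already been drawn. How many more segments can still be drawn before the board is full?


Grid: 7 x 8 boxes, i.e. 8 rows and 9 columns of dots.
Horizontal edges: (rows + 1) * cols = 8 * 8 = 64
Vertical edges: rows * (cols + 1) = 7 * 9 = 63
Total edges: 64 + 63 = 127
Edges drawn: 94
Remaining: 127 - 94 = 33

33


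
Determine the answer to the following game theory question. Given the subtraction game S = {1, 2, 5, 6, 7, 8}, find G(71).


The subtraction set is S = {1, 2, 5, 6, 7, 8}.
G(k) = mex{ G(k - s) : s in S, s <= k }. We compute iteratively: G(0) = 0.
G(1) = mex({0}) = 1
G(2) = mex({0, 1}) = 2
G(3) = mex({1, 2}) = 0
G(4) = mex({0, 2}) = 1
G(5) = mex({0, 1}) = 2
G(6) = mex({0, 1, 2}) = 3
G(7) = mex({0, 1, 2, 3}) = 4
G(8) = mex({0, 1, 2, 3, 4}) = 5
G(9) = mex({0, 1, 2, 4, 5}) = 3
G(10) = mex({0, 1, 2, 3, 5}) = 4
G(11) = mex({0, 1, 2, 3, 4}) = 5
G(12) = mex({1, 2, 3, 4, 5}) = 0
G(13) = mex({0, 2, 3, 4, 5}) = 1
G(14) = mex({0, 1, 3, 4, 5}) = 2
G(15) = mex({1, 2, 3, 4, 5}) = 0
G(16) = mex({0, 2, 3, 4, 5}) = 1
G(17) = mex({0, 1, 3, 4, 5}) = 2
G(18) = mex({0, 1, 2, 4, 5}) = 3
G(19) = mex({0, 1, 2, 3, 5}) = 4
Observe that G(12)..G(19) = 0, 1, 2, 0, 1, 2, 3, 4 repeats G(0)..G(7) = 0, 1, 2, 0, 1, 2, 3, 4.
For k >= max(S) = 8, G(k) is determined by the previous 8 values G(k-8)..G(k-1); a window of 8 consecutive values has recurred shifted by 12, so by induction G(k + 12) = G(k) for all k >= 0: the sequence is periodic from the start with period 12.
One period: G(0..11) = 0, 1, 2, 0, 1, 2, 3, 4, 5, 3, 4, 5.
71 mod 12 = 11, so G(71) = G(11) = 5.

5


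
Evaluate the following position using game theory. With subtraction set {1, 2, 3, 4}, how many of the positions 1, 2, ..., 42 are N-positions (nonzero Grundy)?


Subtraction set S = {1, 2, 3, 4}, so G(n) = n mod 5.
G(n) = 0 when n is a multiple of 5.
Multiples of 5 in [1, 42]: 8
N-positions (nonzero Grundy) = 42 - 8 = 34

34


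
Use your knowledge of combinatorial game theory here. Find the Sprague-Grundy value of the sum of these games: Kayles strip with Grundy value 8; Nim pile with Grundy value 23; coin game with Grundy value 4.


By the Sprague-Grundy theorem, the Grundy value of a sum of games is the XOR of individual Grundy values.
Kayles strip: Grundy value = 8. Running XOR: 0 XOR 8 = 8
Nim pile: Grundy value = 23. Running XOR: 8 XOR 23 = 31
coin game: Grundy value = 4. Running XOR: 31 XOR 4 = 27
The combined Grundy value is 27.

27


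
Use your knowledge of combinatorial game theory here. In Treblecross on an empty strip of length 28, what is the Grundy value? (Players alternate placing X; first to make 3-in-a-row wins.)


Treblecross: place X on empty cells; 3-in-a-row wins.
Playing within two cells of an existing X lets the opponent win at once, so sensible play treats the cells i-2..i+2 around each X as dead. The player left with no safe cell loses, so this is a normal-play take-away game on strips of safe cells.
Placing X at cell i (0-indexed) of a strip of k safe cells leaves independent strips of sizes max(0, i-2) and max(0, k-i-3). Hence G(k) = mex{ G(max(0,i-2)) XOR G(max(0,k-i-3)) : 0 <= i < k }, with G(0) = 0.
G(1): splits (0,0):0^0=0 -> mex({0}) = 1
G(2): splits (0,0):0^0=0 -> mex({0}) = 1
G(3): splits (0,0):0^0=0 -> mex({0}) = 1
G(4): splits (0,1):0^1=1 (0,0):0^0=0 -> mex({0, 1}) = 2
G(5): splits (0,2):0^1=1 (0,1):0^1=1 (0,0):0^0=0 -> mex({0, 1}) = 2
G(6) = mex({1}) = 0
G(7) = mex({0, 1, 2}) = 3
G(8) = mex({0, 1, 2}) = 3
G(9) = mex({0, 2}) = 1
G(10) = mex({0, 2, 3}) = 1
G(11) = mex({0, 3}) = 1
G(12) = mex({1, 3}) = 0
G(13) = mex({0, 1, 2, 3}) = 4
G(14) = mex({0, 1, 2}) = 3
G(15) = mex({0, 1, 2}) = 3
G(16) = mex({0, 1, 2, 4}) = 3
G(17) = mex({0, 1, 3, 4}) = 2
G(18) = mex({0, 1, 3, 4}) = 2
G(19) = mex({0, 1, 3, 5}) = 2
G(20) = mex({0, 1, 2, 3, 5}) = 4
G(21) = mex({0, 1, 2, 3, 5}) = 4
G(22) = mex({1, 2, 6}) = 0
G(23) = mex({0, 1, 2, 3, 4, 6}) = 5
G(24) = mex({0, 1, 2, 3, 4}) = 5
G(25) = mex({0, 1, 3, 4, 7}) = 2
G(26) = mex({0, 1, 3, 4, 5, 7}) = 2
G(27) = mex({0, 1, 3, 5}) = 2
G(28) = mex({0, 1, 2, 5}) = 3
Therefore G(28) = 3.

3


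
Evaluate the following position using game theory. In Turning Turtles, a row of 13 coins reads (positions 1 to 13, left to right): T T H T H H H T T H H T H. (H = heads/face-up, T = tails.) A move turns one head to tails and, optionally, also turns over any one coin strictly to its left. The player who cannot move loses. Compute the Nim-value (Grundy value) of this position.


Coins: T T H T H H H T T H H T H
Key fact: a single head at position k behaves exactly like a Nim heap of size k (turning it to T and optionally flipping a coin at j < k corresponds to moving the heap from k to j, or to 0), and heads combine as a disjunctive sum (two heads at the same place would cancel, matching j XOR j = 0). So the Nim-value is the XOR of the 1-indexed positions of the heads.
Face-up positions (1-indexed): [3, 5, 6, 7, 10, 11, 13]
XOR 0 with 3: 0 XOR 3 = 3
XOR 3 with 5: 3 XOR 5 = 6
XOR 6 with 6: 6 XOR 6 = 0
XOR 0 with 7: 0 XOR 7 = 7
XOR 7 with 10: 7 XOR 10 = 13
XOR 13 with 11: 13 XOR 11 = 6
XOR 6 with 13: 6 XOR 13 = 11
Nim-value = 11

11


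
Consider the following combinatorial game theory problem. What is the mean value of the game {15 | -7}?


Game = {15 | -7}, a switch {a | b} with numbers a > b.
Its thermograph has left wall a - t and right wall b + t, which meet at t = (a - b)/2, where both equal (a + b)/2. So the mast (mean value) is at (a + b)/2.
Mean = (15 + (-7))/2 = 8/2 = 4

4


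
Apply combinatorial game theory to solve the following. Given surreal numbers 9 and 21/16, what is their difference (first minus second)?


x = 9, y = 21/16
Converting to common denominator: 16
x = 144/16, y = 21/16
x - y = 9 - 21/16 = 123/16

123/16


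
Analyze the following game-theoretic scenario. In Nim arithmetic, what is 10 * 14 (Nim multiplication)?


Nim multiplication is bilinear over XOR: (u XOR v) * w = (u*w) XOR (v*w).
So we split each operand into its bit components and XOR the pairwise Nim products.
10 = 2 + 8 (as XOR of powers of 2).
14 = 2 + 4 + 8 (as XOR of powers of 2).
Using the standard Nim-product table on single bits:
  2*2 = 3,   2*4 = 8,   2*8 = 12,
  4*4 = 6,   4*8 = 11,  8*8 = 13,
and  1*x = x (identity), k*l = l*k (commutative).
Pairwise Nim products:
  2 * 2 = 3
  2 * 4 = 8
  2 * 8 = 12
  8 * 2 = 12
  8 * 4 = 11
  8 * 8 = 13
XOR them: 3 XOR 8 XOR 12 XOR 12 XOR 11 XOR 13 = 13.
Result: 10 * 14 = 13 (in Nim).

13


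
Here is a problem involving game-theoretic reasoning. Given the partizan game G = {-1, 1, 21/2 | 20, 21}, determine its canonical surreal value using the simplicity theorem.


Left options: {-1, 1, 21/2}, max = 21/2
Right options: {20, 21}, min = 20
All options are numbers and max(Left) < min(Right), so by the simplicity theorem the value is the simplest (earliest-born) number strictly between 21/2 and 20.
Integers 11 through 19 all lie strictly between 21/2 and 20.
Among integers, the simplest (lowest birthday = smallest |n|; 0 is born on day 0, +-n on day n) is 11.
No non-integer in the interval can be simpler: if x is a non-integer in the interval, then floor(x) or ceil(x) also lies in the interval (the interval contains an integer), and both are proper prefixes of x's sign expansion, i.e. born earlier. So the game value is 11.
Game value = 11

11


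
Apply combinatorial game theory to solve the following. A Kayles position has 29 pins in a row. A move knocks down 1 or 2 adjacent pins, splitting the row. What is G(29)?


Kayles: a move removes 1 or 2 adjacent pins from a contiguous row.
Removing pins from a row of k leaves two independent rows (a, b) with a + b = k - 1 (one pin) or a + b = k - 2 (two pins); an end removal gives a = 0.
By Sprague-Grundy, G(k) = mex{ G(a) XOR G(b) } over all these splits. G(0) = 0.
G(1): splits (0,0):0^0=0 -> mex({0}) = 1
G(2): splits (0,1):0^1=1 (0,0):0^0=0 -> mex({0, 1}) = 2
G(3): splits (0,2):0^2=2 (1,1):1^1=0 (0,1):0^1=1 -> mex({0, 1, 2}) = 3
G(4): splits (0,3):0^3=3 (1,2):1^2=3 (0,2):0^2=2 (1,1):1^1=0 -> mex({0, 2, 3}) = 1
G(5): splits (0,4):0^1=1 (1,3):1^3=2 (2,2):2^2=0 (0,3):0^3=3 (1,2):1^2=3 -> mex({0, 1, 2, 3}) = 4
G(6) = mex({0, 1, 2, 4}) = 3
G(7) = mex({0, 1, 3, 4, 5}) = 2
G(8) = mex({0, 2, 3, 5, 6}) = 1
G(9) = mex({0, 1, 2, 3, 6, 7}) = 4
G(10) = mex({0, 1, 3, 4, 5, 7}) = 2
G(11) = mex({0, 1, 2, 3, 4, 5}) = 6
G(12) = mex({0, 1, 2, 3, 5, 6, 7}) = 4
G(13) = mex({0, 2, 3, 4, 6, 7}) = 1
G(14) = mex({0, 1, 4, 5, 6, 7}) = 2
G(15) = mex({0, 1, 2, 3, 4, 5, 6}) = 7
G(16) = mex({0, 2, 3, 5, 6, 7}) = 1
G(17) = mex({0, 1, 2, 3, 5, 6, 7}) = 4
G(18) = mex({0, 1, 2, 4, 5, 6}) = 3
G(19) = mex({0, 1, 3, 4, 5, 7}) = 2
G(20) = mex({0, 2, 3, 4, 5, 6, 7}) = 1
G(21) = mex({0, 1, 2, 3, 5, 6, 7}) = 4
G(22) = mex({0, 1, 2, 3, 4, 5, 7}) = 6
G(23) = mex({0, 1, 2, 3, 4, 5, 6}) = 7
G(24) = mex({0, 1, 2, 3, 5, 6, 7}) = 4
G(25) = mex({0, 2, 3, 4, 6, 7}) = 1
G(26) = mex({0, 1, 3, 4, 5, 6, 7}) = 2
G(27) = mex({0, 1, 2, 3, 4, 5, 6, 7}) = 8
G(28) = mex({0, 1, 2, 3, 4, 6, 7, 8}) = 5
G(29) = mex({0, 1, 2, 3, 5, 6, 7, 8, 9}) = 4
Therefore G(29) = 4.

4


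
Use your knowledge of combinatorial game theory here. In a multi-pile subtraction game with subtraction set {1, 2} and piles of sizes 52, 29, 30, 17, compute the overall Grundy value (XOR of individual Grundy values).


Subtraction set: {1, 2}
For this subtraction set, G(n) = n mod 3 (period = max + 1 = 3).
Pile 1 (size 52): G(52) = 52 mod 3 = 1
Pile 2 (size 29): G(29) = 29 mod 3 = 2
Pile 3 (size 30): G(30) = 30 mod 3 = 0
Pile 4 (size 17): G(17) = 17 mod 3 = 2
Total Grundy value = XOR of all: 1 XOR 2 XOR 0 XOR 2 = 1

1


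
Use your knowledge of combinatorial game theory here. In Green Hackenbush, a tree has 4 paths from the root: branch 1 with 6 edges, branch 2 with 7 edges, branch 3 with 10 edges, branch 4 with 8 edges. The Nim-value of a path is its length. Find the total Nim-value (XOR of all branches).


The tree has 4 branches from the ground vertex.
In Green Hackenbush, the Nim-value of a simple path of length k is k.
Branch 1: length 6, Nim-value = 6
Branch 2: length 7, Nim-value = 7
Branch 3: length 10, Nim-value = 10
Branch 4: length 8, Nim-value = 8
Total Nim-value = XOR of all branch values:
0 XOR 6 = 6
6 XOR 7 = 1
1 XOR 10 = 11
11 XOR 8 = 3
Nim-value of the tree = 3

3


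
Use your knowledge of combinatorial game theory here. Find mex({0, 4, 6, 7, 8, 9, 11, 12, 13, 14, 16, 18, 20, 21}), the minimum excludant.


Set = {0, 4, 6, 7, 8, 9, 11, 12, 13, 14, 16, 18, 20, 21}
0 is in the set.
1 is NOT in the set. This is the mex.
mex = 1

1


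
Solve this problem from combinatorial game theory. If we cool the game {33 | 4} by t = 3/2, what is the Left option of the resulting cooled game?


Original game: {33 | 4} (a switch {a | b} with a > b).
Cooling by t (for t below the temperature (a - b)/2 = 29/2) taxes each move by t: {a | b} cooled by t is {a - t | b + t}.
Cooling amount: t = 3/2
Cooled Left option: 33 - 3/2 = 63/2
Cooled Right option: 4 + 3/2 = 11/2
Cooled game: {63/2 | 11/2}
Left option = 63/2

63/2


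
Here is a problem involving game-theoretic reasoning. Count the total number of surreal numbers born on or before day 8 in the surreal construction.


Day 0: {|} = 0 is born. Count = 1.
Day n: the number of surreal numbers born by day n is 2^(n+1) - 1.
By day 0: 2^1 - 1 = 1
By day 1: 2^2 - 1 = 3
By day 2: 2^3 - 1 = 7
By day 3: 2^4 - 1 = 15
By day 4: 2^5 - 1 = 31
By day 5: 2^6 - 1 = 63
By day 6: 2^7 - 1 = 127
By day 7: 2^8 - 1 = 255
By day 8: 2^9 - 1 = 511
By day 8: 511 surreal numbers.

511


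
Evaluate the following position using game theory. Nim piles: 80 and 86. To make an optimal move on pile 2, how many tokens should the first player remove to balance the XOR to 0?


Piles: 80 and 86
Current XOR: 80 XOR 86 = 6 (non-zero, so this is an N-position).
To make the XOR zero, we need to find a move that balances the piles.
For pile 2 (size 86): target = 86 XOR 6 = 80
We reduce pile 2 from 86 to 80.
Tokens removed: 86 - 80 = 6
Verification: 80 XOR 80 = 0

6


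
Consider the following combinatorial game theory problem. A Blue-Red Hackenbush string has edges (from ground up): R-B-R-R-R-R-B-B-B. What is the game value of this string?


Edges (from ground): R-B-R-R-R-R-B-B-B
By Berlekamp's sign-expansion rule, a Blue-Red Hackenbush stalk has the value of the surreal number whose sign sequence is the edge sequence with B -> + and R -> -.
Sign sequence: -+----+++
Trace the sign expansion in the surreal number tree, starting from 0:
Edge 1: R (sign -) -> bounds (-inf, 0), value = -1
Edge 2: B (sign +) -> bounds (-1, 0), value = -1/2
Edge 3: R (sign -) -> bounds (-1, -1/2), value = -3/4
Edge 4: R (sign -) -> bounds (-1, -3/4), value = -7/8
Edge 5: R (sign -) -> bounds (-1, -7/8), value = -15/16
Edge 6: R (sign -) -> bounds (-1, -15/16), value = -31/32
Edge 7: B (sign +) -> bounds (-31/32, -15/16), value = -61/64
Edge 8: B (sign +) -> bounds (-61/64, -15/16), value = -121/128
Edge 9: B (sign +) -> bounds (-121/128, -15/16), value = -241/256
Game value = -241/256

-241/256


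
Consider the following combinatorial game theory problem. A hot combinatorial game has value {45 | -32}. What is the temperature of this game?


The game is {45 | -32}, a switch {a | b} with numbers a > b.
Cooling {a | b} by t gives {a - t | b + t}, which stops being hot when a - t = b + t, i.e. at t = (a - b)/2. So the temperature of a switch is (a - b)/2.
Temperature = (Left option - Right option) / 2
= (45 - (-32)) / 2
= 77 / 2
= 77/2

77/2


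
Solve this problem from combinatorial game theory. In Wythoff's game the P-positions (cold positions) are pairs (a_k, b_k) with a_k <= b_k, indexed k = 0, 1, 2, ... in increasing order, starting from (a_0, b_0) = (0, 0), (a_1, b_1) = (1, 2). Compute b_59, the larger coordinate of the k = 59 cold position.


By Wythoff's theorem, a_k = floor(k * phi) and b_k = floor(k * phi^2) = a_k + k, where phi = (1 + sqrt(5))/2 is the golden ratio.
phi = (1 + sqrt(5))/2 = 1.618034
phi^2 = phi + 1 = 2.618034
k = 59
k * phi^2 = 59 * 2.618034 = 154.464005
b_59 = floor(k * phi^2) = 154 (check: a_59 + k = 95 + 59 = 154)

154


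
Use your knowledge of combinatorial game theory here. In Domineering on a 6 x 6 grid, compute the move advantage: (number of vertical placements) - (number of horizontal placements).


Board is 6 x 6 (rows x cols).
Left (vertical) placements: (rows-1) * cols = 5 * 6 = 30
Right (horizontal) placements: rows * (cols-1) = 6 * 5 = 30
Advantage = Left - Right = 30 - 30 = 0

0


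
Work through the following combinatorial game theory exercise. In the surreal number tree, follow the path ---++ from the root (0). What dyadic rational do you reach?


Sign expansion: ---++
Rule: track bounds (lo, hi), initially (-inf, +inf). On '+', the current value becomes lo and we move to the simplest number in (value, hi): value + 1 if hi = +inf, otherwise the midpoint (value + hi)/2. On '-', the current value becomes hi and we move to value - 1 if lo = -inf, otherwise the midpoint (lo + value)/2.
Start at 0.
Step 1: sign = -, move left. Bounds: (-inf, 0). Value = -1
Step 2: sign = -, move left. Bounds: (-inf, -1). Value = -2
Step 3: sign = -, move left. Bounds: (-inf, -2). Value = -3
Step 4: sign = +, move right. Bounds: (-3, -2). Value = -5/2
Step 5: sign = +, move right. Bounds: (-5/2, -2). Value = -9/4
The surreal number with sign expansion ---++ is -9/4.

-9/4
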